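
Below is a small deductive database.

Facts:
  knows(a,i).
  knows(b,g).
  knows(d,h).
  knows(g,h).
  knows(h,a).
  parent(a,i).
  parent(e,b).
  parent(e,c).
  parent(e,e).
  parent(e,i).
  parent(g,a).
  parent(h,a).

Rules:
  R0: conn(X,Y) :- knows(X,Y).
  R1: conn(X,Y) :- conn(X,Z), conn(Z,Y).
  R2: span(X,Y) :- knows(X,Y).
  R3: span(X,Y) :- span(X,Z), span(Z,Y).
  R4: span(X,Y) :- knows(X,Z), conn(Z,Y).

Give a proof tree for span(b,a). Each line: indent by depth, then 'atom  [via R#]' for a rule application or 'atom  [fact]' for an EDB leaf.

round 1: derive conn(a,i) via R0 from knows(a,i)
round 1: derive conn(b,g) via R0 from knows(b,g)
round 1: derive conn(d,h) via R0 from knows(d,h)
round 1: derive conn(g,h) via R0 from knows(g,h)
round 1: derive conn(h,a) via R0 from knows(h,a)
round 1: derive span(a,i) via R2 from knows(a,i)
round 1: derive span(b,g) via R2 from knows(b,g)
round 1: derive span(d,h) via R2 from knows(d,h)
round 1: derive span(g,h) via R2 from knows(g,h)
round 1: derive span(h,a) via R2 from knows(h,a)
round 2: derive conn(b,h) via R1 from conn(b,g), conn(g,h)
round 2: derive conn(d,a) via R1 from conn(d,h), conn(h,a)
round 2: derive conn(g,a) via R1 from conn(g,h), conn(h,a)
round 2: derive conn(h,i) via R1 from conn(h,a), conn(a,i)
round 2: derive span(b,h) via R3 from span(b,g), span(g,h)
round 2: derive span(d,a) via R3 from span(d,h), span(h,a)
round 2: derive span(g,a) via R3 from span(g,h), span(h,a)
round 2: derive span(h,i) via R3 from span(h,a), span(a,i)
round 3: derive conn(b,a) via R1 from conn(b,g), conn(g,a)
round 3: derive conn(b,i) via R1 from conn(b,h), conn(h,i)
round 3: derive conn(d,i) via R1 from conn(d,a), conn(a,i)
round 3: derive conn(g,i) via R1 from conn(g,a), conn(a,i)
round 3: derive span(b,a) via R3 from span(b,g), span(g,a)
round 3: derive span(b,i) via R3 from span(b,h), span(h,i)
round 3: derive span(d,i) via R3 from span(d,a), span(a,i)
round 3: derive span(g,i) via R3 from span(g,a), span(a,i)

span(b,a)  [via R3]
  span(b,g)  [via R2]
    knows(b,g)  [fact]
  span(g,a)  [via R3]
    span(g,h)  [via R2]
      knows(g,h)  [fact]
    span(h,a)  [via R2]
      knows(h,a)  [fact]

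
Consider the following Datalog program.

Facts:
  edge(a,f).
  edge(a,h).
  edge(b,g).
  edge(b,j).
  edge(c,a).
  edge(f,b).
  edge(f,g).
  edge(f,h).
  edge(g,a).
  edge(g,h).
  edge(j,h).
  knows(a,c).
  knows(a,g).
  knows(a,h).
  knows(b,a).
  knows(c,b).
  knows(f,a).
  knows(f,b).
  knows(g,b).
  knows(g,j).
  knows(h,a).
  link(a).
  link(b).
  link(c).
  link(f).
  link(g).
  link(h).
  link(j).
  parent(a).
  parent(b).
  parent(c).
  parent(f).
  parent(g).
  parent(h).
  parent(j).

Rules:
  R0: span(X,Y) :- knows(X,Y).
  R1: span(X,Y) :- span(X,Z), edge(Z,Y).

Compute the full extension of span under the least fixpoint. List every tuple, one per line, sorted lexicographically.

span(a,a)
span(a,b)
span(a,c)
span(a,f)
span(a,g)
span(a,h)
span(a,j)
span(b,a)
span(b,b)
span(b,f)
span(b,g)
span(b,h)
span(b,j)
span(c,a)
span(c,b)
span(c,f)
span(c,g)
span(c,h)
span(c,j)
span(f,a)
span(f,b)
span(f,f)
span(f,g)
span(f,h)
span(f,j)
span(g,a)
span(g,b)
span(g,f)
span(g,g)
span(g,h)
span(g,j)
span(h,a)
span(h,b)
span(h,f)
span(h,g)
span(h,h)
span(h,j)

round 1: derive span(a,c) via R0 from knows(a,c)
round 1: derive span(a,g) via R0 from knows(a,g)
round 1: derive span(a,h) via R0 from knows(a,h)
round 1: derive span(b,a) via R0 from knows(b,a)
round 1: derive span(c,b) via R0 from knows(c,b)
round 1: derive span(f,a) via R0 from knows(f,a)
round 1: derive span(f,b) via R0 from knows(f,b)
round 1: derive span(g,b) via R0 from knows(g,b)
round 1: derive span(g,j) via R0 from knows(g,j)
round 1: derive span(h,a) via R0 from knows(h,a)
round 2: derive span(a,a) via R1 from span(a,c), edge(c,a)
round 2: derive span(b,f) via R1 from span(b,a), edge(a,f)
round 2: derive span(b,h) via R1 from span(b,a), edge(a,h)
round 2: derive span(c,g) via R1 from span(c,b), edge(b,g)
round 2: derive span(c,j) via R1 from span(c,b), edge(b,j)
round 2: derive span(f,f) via R1 from span(f,a), edge(a,f)
round 2: derive span(f,g) via R1 from span(f,b), edge(b,g)
round 2: derive span(f,h) via R1 from span(f,a), edge(a,h)
round 2: derive span(f,j) via R1 from span(f,b), edge(b,j)
round 2: derive span(g,g) via R1 from span(g,b), edge(b,g)
round 2: derive span(g,h) via R1 from span(g,j), edge(j,h)
round 2: derive span(h,f) via R1 from span(h,a), edge(a,f)
round 2: derive span(h,h) via R1 from span(h,a), edge(a,h)
round 3: derive span(a,f) via R1 from span(a,a), edge(a,f)
round 3: derive span(b,b) via R1 from span(b,f), edge(f,b)
round 3: derive span(b,g) via R1 from span(b,f), edge(f,g)
round 3: derive span(c,a) via R1 from span(c,g), edge(g,a)
round 3: derive span(c,h) via R1 from span(c,g), edge(g,h)
round 3: derive span(g,a) via R1 from span(g,g), edge(g,a)
round 3: derive span(h,b) via R1 from span(h,f), edge(f,b)
round 3: derive span(h,g) via R1 from span(h,f), edge(f,g)
round 4: derive span(a,b) via R1 from span(a,f), edge(f,b)
round 4: derive span(b,j) via R1 from span(b,b), edge(b,j)
round 4: derive span(c,f) via R1 from span(c,a), edge(a,f)
round 4: derive span(g,f) via R1 from span(g,a), edge(a,f)
round 4: derive span(h,j) via R1 from span(h,b), edge(b,j)
round 5: derive span(a,j) via R1 from span(a,b), edge(b,j)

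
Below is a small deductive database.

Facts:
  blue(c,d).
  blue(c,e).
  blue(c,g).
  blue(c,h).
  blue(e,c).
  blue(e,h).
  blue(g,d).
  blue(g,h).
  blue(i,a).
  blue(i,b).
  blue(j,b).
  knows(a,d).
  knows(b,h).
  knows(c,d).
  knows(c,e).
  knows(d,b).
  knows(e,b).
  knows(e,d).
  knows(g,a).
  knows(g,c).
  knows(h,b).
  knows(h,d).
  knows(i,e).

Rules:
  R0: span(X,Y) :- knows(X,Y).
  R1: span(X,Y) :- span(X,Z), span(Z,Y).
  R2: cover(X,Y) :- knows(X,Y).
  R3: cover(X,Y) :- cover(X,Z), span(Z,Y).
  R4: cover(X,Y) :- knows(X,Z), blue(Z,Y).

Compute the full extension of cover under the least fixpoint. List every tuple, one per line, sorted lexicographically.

cover(a,b)
cover(a,d)
cover(a,h)
cover(b,b)
cover(b,d)
cover(b,h)
cover(c,b)
cover(c,c)
cover(c,d)
cover(c,e)
cover(c,h)
cover(d,b)
cover(d,d)
cover(d,h)
cover(e,b)
cover(e,d)
cover(e,h)
cover(g,a)
cover(g,b)
cover(g,c)
cover(g,d)
cover(g,e)
cover(g,g)
cover(g,h)
cover(h,b)
cover(h,d)
cover(h,h)
cover(i,b)
cover(i,c)
cover(i,d)
cover(i,e)
cover(i,h)

round 1: derive span(a,d) via R0 from knows(a,d)
round 1: derive span(b,h) via R0 from knows(b,h)
round 1: derive span(c,d) via R0 from knows(c,d)
round 1: derive span(c,e) via R0 from knows(c,e)
round 1: derive span(d,b) via R0 from knows(d,b)
round 1: derive span(e,b) via R0 from knows(e,b)
round 1: derive span(e,d) via R0 from knows(e,d)
round 1: derive span(g,a) via R0 from knows(g,a)
round 1: derive span(g,c) via R0 from knows(g,c)
round 1: derive span(h,b) via R0 from knows(h,b)
round 1: derive span(h,d) via R0 from knows(h,d)
round 1: derive span(i,e) via R0 from knows(i,e)
round 1: derive cover(a,d) via R2 from knows(a,d)
round 1: derive cover(b,h) via R2 from knows(b,h)
round 1: derive cover(c,d) via R2 from knows(c,d)
round 1: derive cover(c,e) via R2 from knows(c,e)
round 1: derive cover(d,b) via R2 from knows(d,b)
round 1: derive cover(e,b) via R2 from knows(e,b)
round 1: derive cover(e,d) via R2 from knows(e,d)
round 1: derive cover(g,a) via R2 from knows(g,a)
round 1: derive cover(g,c) via R2 from knows(g,c)
round 1: derive cover(h,b) via R2 from knows(h,b)
round 1: derive cover(h,d) via R2 from knows(h,d)
round 1: derive cover(i,e) via R2 from knows(i,e)
round 1: derive cover(c,c) via R4 from knows(c,e), blue(e,c)
round 1: derive cover(c,h) via R4 from knows(c,e), blue(e,h)
round 1: derive cover(g,d) via R4 from knows(g,c), blue(c,d)
round 1: derive cover(g,e) via R4 from knows(g,c), blue(c,e)
round 1: derive cover(g,g) via R4 from knows(g,c), blue(c,g)
round 1: derive cover(g,h) via R4 from knows(g,c), blue(c,h)
round 1: derive cover(i,c) via R4 from knows(i,e), blue(e,c)
round 1: derive cover(i,h) via R4 from knows(i,e), blue(e,h)
round 2: derive span(a,b) via R1 from span(a,d), span(d,b)
round 2: derive span(b,b) via R1 from span(b,h), span(h,b)
round 2: derive span(b,d) via R1 from span(b,h), span(h,d)
round 2: derive span(c,b) via R1 from span(c,d), span(d,b)
round 2: derive span(d,h) via R1 from span(d,b), span(b,h)
round 2: derive span(e,h) via R1 from span(e,b), span(b,h)
round 2: derive span(g,d) via R1 from span(g,a), span(a,d)
round 2: derive span(g,e) via R1 from span(g,c), span(c,e)
round 2: derive span(h,h) via R1 from span(h,b), span(b,h)
round 2: derive span(i,b) via R1 from span(i,e), span(e,b)
round 2: derive span(i,d) via R1 from span(i,e), span(e,d)
round 2: derive cover(a,b) via R3 from cover(a,d), span(d,b)
round 2: derive cover(b,b) via R3 from cover(b,h), span(h,b)
round 2: derive cover(b,d) via R3 from cover(b,h), span(h,d)
round 2: derive cover(c,b) via R3 from cover(c,d), span(d,b)
round 2: derive cover(d,h) via R3 from cover(d,b), span(b,h)
round 2: derive cover(e,h) via R3 from cover(e,b), span(b,h)
round 2: derive cover(g,b) via R3 from cover(g,d), span(d,b)
round 2: derive cover(h,h) via R3 from cover(h,b), span(b,h)
round 2: derive cover(i,b) via R3 from cover(i,e), span(e,b)
round 2: derive cover(i,d) via R3 from cover(i,c), span(c,d)
round 3: derive span(a,h) via R1 from span(a,b), span(b,h)
round 3: derive span(c,h) via R1 from span(c,b), span(b,h)
round 3: derive span(d,d) via R1 from span(d,b), span(b,d)
round 3: derive span(g,b) via R1 from span(g,a), span(a,b)
round 3: derive span(g,h) via R1 from span(g,d), span(d,h)
round 3: derive span(i,h) via R1 from span(i,b), span(b,h)
round 3: derive cover(a,h) via R3 from cover(a,b), span(b,h)
round 3: derive cover(d,d) via R3 from cover(d,b), span(b,d)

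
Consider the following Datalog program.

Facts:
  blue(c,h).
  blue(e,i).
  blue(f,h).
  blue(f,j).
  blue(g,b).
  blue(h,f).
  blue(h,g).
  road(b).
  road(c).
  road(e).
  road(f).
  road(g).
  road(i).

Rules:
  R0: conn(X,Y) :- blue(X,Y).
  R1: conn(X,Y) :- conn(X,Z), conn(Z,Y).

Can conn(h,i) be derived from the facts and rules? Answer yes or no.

no

round 1: derive conn(c,h) via R0 from blue(c,h)
round 1: derive conn(e,i) via R0 from blue(e,i)
round 1: derive conn(f,h) via R0 from blue(f,h)
round 1: derive conn(f,j) via R0 from blue(f,j)
round 1: derive conn(g,b) via R0 from blue(g,b)
round 1: derive conn(h,f) via R0 from blue(h,f)
round 1: derive conn(h,g) via R0 from blue(h,g)
round 2: derive conn(c,f) via R1 from conn(c,h), conn(h,f)
round 2: derive conn(c,g) via R1 from conn(c,h), conn(h,g)
round 2: derive conn(f,f) via R1 from conn(f,h), conn(h,f)
round 2: derive conn(f,g) via R1 from conn(f,h), conn(h,g)
round 2: derive conn(h,b) via R1 from conn(h,g), conn(g,b)
round 2: derive conn(h,h) via R1 from conn(h,f), conn(f,h)
round 2: derive conn(h,j) via R1 from conn(h,f), conn(f,j)
round 3: derive conn(c,b) via R1 from conn(c,g), conn(g,b)
round 3: derive conn(c,j) via R1 from conn(c,f), conn(f,j)
round 3: derive conn(f,b) via R1 from conn(f,g), conn(g,b)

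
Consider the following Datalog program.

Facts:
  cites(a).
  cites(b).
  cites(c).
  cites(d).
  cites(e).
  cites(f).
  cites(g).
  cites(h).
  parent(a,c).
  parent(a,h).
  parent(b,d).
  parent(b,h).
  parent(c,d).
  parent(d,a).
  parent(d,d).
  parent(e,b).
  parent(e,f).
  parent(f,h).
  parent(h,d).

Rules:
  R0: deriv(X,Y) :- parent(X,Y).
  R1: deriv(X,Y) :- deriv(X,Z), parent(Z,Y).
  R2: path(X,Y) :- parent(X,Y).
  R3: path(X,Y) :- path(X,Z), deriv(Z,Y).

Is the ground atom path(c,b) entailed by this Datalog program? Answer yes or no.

no

round 1: derive deriv(a,c) via R0 from parent(a,c)
round 1: derive deriv(a,h) via R0 from parent(a,h)
round 1: derive deriv(b,d) via R0 from parent(b,d)
round 1: derive deriv(b,h) via R0 from parent(b,h)
round 1: derive deriv(c,d) via R0 from parent(c,d)
round 1: derive deriv(d,a) via R0 from parent(d,a)
round 1: derive deriv(d,d) via R0 from parent(d,d)
round 1: derive deriv(e,b) via R0 from parent(e,b)
round 1: derive deriv(e,f) via R0 from parent(e,f)
round 1: derive deriv(f,h) via R0 from parent(f,h)
round 1: derive deriv(h,d) via R0 from parent(h,d)
round 1: derive path(a,c) via R2 from parent(a,c)
round 1: derive path(a,h) via R2 from parent(a,h)
round 1: derive path(b,d) via R2 from parent(b,d)
round 1: derive path(b,h) via R2 from parent(b,h)
round 1: derive path(c,d) via R2 from parent(c,d)
round 1: derive path(d,a) via R2 from parent(d,a)
round 1: derive path(d,d) via R2 from parent(d,d)
round 1: derive path(e,b) via R2 from parent(e,b)
round 1: derive path(e,f) via R2 from parent(e,f)
round 1: derive path(f,h) via R2 from parent(f,h)
round 1: derive path(h,d) via R2 from parent(h,d)
round 2: derive deriv(a,d) via R1 from deriv(a,c), parent(c,d)
round 2: derive deriv(b,a) via R1 from deriv(b,d), parent(d,a)
round 2: derive deriv(c,a) via R1 from deriv(c,d), parent(d,a)
round 2: derive deriv(d,c) via R1 from deriv(d,a), parent(a,c)
round 2: derive deriv(d,h) via R1 from deriv(d,a), parent(a,h)
round 2: derive deriv(e,d) via R1 from deriv(e,b), parent(b,d)
round 2: derive deriv(e,h) via R1 from deriv(e,b), parent(b,h)
round 2: derive deriv(f,d) via R1 from deriv(f,h), parent(h,d)
round 2: derive deriv(h,a) via R1 from deriv(h,d), parent(d,a)
round 2: derive path(a,d) via R3 from path(a,c), deriv(c,d)
round 2: derive path(b,a) via R3 from path(b,d), deriv(d,a)
round 2: derive path(c,a) via R3 from path(c,d), deriv(d,a)
round 2: derive path(d,c) via R3 from path(d,a), deriv(a,c)
round 2: derive path(d,h) via R3 from path(d,a), deriv(a,h)
round 2: derive path(e,d) via R3 from path(e,b), deriv(b,d)
round 2: derive path(e,h) via R3 from path(e,b), deriv(b,h)
round 2: derive path(f,d) via R3 from path(f,h), deriv(h,d)
round 2: derive path(h,a) via R3 from path(h,d), deriv(d,a)
round 3: derive deriv(a,a) via R1 from deriv(a,d), parent(d,a)
round 3: derive deriv(b,c) via R1 from deriv(b,a), parent(a,c)
round 3: derive deriv(c,c) via R1 from deriv(c,a), parent(a,c)
round 3: derive deriv(c,h) via R1 from deriv(c,a), parent(a,h)
round 3: derive deriv(e,a) via R1 from deriv(e,d), parent(d,a)
round 3: derive deriv(f,a) via R1 from deriv(f,d), parent(d,a)
round 3: derive deriv(h,c) via R1 from deriv(h,a), parent(a,c)
round 3: derive deriv(h,h) via R1 from deriv(h,a), parent(a,h)
round 3: derive path(a,a) via R3 from path(a,c), deriv(c,a)
round 3: derive path(b,c) via R3 from path(b,a), deriv(a,c)
round 3: derive path(c,c) via R3 from path(c,a), deriv(a,c)
round 3: derive path(c,h) via R3 from path(c,a), deriv(a,h)
round 3: derive path(e,a) via R3 from path(e,b), deriv(b,a)
round 3: derive path(e,c) via R3 from path(e,d), deriv(d,c)
round 3: derive path(f,a) via R3 from path(f,d), deriv(d,a)
round 3: derive path(f,c) via R3 from path(f,d), deriv(d,c)
round 3: derive path(h,c) via R3 from path(h,a), deriv(a,c)
round 3: derive path(h,h) via R3 from path(h,a), deriv(a,h)
round 4: derive deriv(e,c) via R1 from deriv(e,a), parent(a,c)
round 4: derive deriv(f,c) via R1 from deriv(f,a), parent(a,c)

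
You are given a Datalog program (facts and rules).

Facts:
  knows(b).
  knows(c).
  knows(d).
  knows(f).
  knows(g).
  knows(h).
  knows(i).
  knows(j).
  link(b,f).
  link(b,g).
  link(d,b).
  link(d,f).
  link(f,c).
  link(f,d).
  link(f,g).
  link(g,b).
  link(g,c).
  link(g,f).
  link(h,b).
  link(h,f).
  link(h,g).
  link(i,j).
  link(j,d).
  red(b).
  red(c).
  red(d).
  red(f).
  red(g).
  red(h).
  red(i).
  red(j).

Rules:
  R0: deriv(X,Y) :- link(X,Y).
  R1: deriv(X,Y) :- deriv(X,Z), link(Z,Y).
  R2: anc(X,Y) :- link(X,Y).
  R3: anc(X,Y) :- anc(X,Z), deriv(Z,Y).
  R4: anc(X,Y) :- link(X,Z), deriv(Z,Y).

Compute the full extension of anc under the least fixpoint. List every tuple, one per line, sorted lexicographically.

anc(b,b)
anc(b,c)
anc(b,d)
anc(b,f)
anc(b,g)
anc(d,b)
anc(d,c)
anc(d,d)
anc(d,f)
anc(d,g)
anc(f,b)
anc(f,c)
anc(f,d)
anc(f,f)
anc(f,g)
anc(g,b)
anc(g,c)
anc(g,d)
anc(g,f)
anc(g,g)
anc(h,b)
anc(h,c)
anc(h,d)
anc(h,f)
anc(h,g)
anc(i,b)
anc(i,c)
anc(i,d)
anc(i,f)
anc(i,g)
anc(i,j)
anc(j,b)
anc(j,c)
anc(j,d)
anc(j,f)
anc(j,g)

round 1: derive deriv(b,f) via R0 from link(b,f)
round 1: derive deriv(b,g) via R0 from link(b,g)
round 1: derive deriv(d,b) via R0 from link(d,b)
round 1: derive deriv(d,f) via R0 from link(d,f)
round 1: derive deriv(f,c) via R0 from link(f,c)
round 1: derive deriv(f,d) via R0 from link(f,d)
round 1: derive deriv(f,g) via R0 from link(f,g)
round 1: derive deriv(g,b) via R0 from link(g,b)
round 1: derive deriv(g,c) via R0 from link(g,c)
round 1: derive deriv(g,f) via R0 from link(g,f)
round 1: derive deriv(h,b) via R0 from link(h,b)
round 1: derive deriv(h,f) via R0 from link(h,f)
round 1: derive deriv(h,g) via R0 from link(h,g)
round 1: derive deriv(i,j) via R0 from link(i,j)
round 1: derive deriv(j,d) via R0 from link(j,d)
round 1: derive anc(b,f) via R2 from link(b,f)
round 1: derive anc(b,g) via R2 from link(b,g)
round 1: derive anc(d,b) via R2 from link(d,b)
round 1: derive anc(d,f) via R2 from link(d,f)
round 1: derive anc(f,c) via R2 from link(f,c)
round 1: derive anc(f,d) via R2 from link(f,d)
round 1: derive anc(f,g) via R2 from link(f,g)
round 1: derive anc(g,b) via R2 from link(g,b)
round 1: derive anc(g,c) via R2 from link(g,c)
round 1: derive anc(g,f) via R2 from link(g,f)
round 1: derive anc(h,b) via R2 from link(h,b)
round 1: derive anc(h,f) via R2 from link(h,f)
round 1: derive anc(h,g) via R2 from link(h,g)
round 1: derive anc(i,j) via R2 from link(i,j)
round 1: derive anc(j,d) via R2 from link(j,d)
round 2: derive deriv(b,b) via R1 from deriv(b,g), link(g,b)
round 2: derive deriv(b,c) via R1 from deriv(b,f), link(f,c)
round 2: derive deriv(b,d) via R1 from deriv(b,f), link(f,d)
round 2: derive deriv(d,c) via R1 from deriv(d,f), link(f,c)
round 2: derive deriv(d,d) via R1 from deriv(d,f), link(f,d)
round 2: derive deriv(d,g) via R1 from deriv(d,b), link(b,g)
round 2: derive deriv(f,b) via R1 from deriv(f,d), link(d,b)
round 2: derive deriv(f,f) via R1 from deriv(f,d), link(d,f)
round 2: derive deriv(g,d) via R1 from deriv(g,f), link(f,d)
round 2: derive deriv(g,g) via R1 from deriv(g,b), link(b,g)
round 2: derive deriv(h,c) via R1 from deriv(h,f), link(f,c)
round 2: derive deriv(h,d) via R1 from deriv(h,f), link(f,d)
round 2: derive deriv(i,d) via R1 from deriv(i,j), link(j,d)
round 2: derive deriv(j,b) via R1 from deriv(j,d), link(d,b)
round 2: derive deriv(j,f) via R1 from deriv(j,d), link(d,f)
round 2: derive anc(b,b) via R3 from anc(b,g), deriv(g,b)
round 2: derive anc(b,c) via R3 from anc(b,f), deriv(f,c)
round 2: derive anc(b,d) via R3 from anc(b,f), deriv(f,d)
round 2: derive anc(d,c) via R3 from anc(d,f), deriv(f,c)
round 2: derive anc(d,d) via R3 from anc(d,f), deriv(f,d)
round 2: derive anc(d,g) via R3 from anc(d,b), deriv(b,g)
round 2: derive anc(f,b) via R3 from anc(f,d), deriv(d,b)
round 2: derive anc(f,f) via R3 from anc(f,d), deriv(d,f)
round 2: derive anc(g,d) via R3 from anc(g,f), deriv(f,d)
round 2: derive anc(g,g) via R3 from anc(g,b), deriv(b,g)
round 2: derive anc(h,c) via R3 from anc(h,f), deriv(f,c)
round 2: derive anc(h,d) via R3 from anc(h,f), deriv(f,d)
round 2: derive anc(i,d) via R3 from anc(i,j), deriv(j,d)
round 2: derive anc(j,b) via R3 from anc(j,d), deriv(d,b)
round 2: derive anc(j,f) via R3 from anc(j,d), deriv(d,f)
round 3: derive deriv(i,b) via R1 from deriv(i,d), link(d,b)
round 3: derive deriv(i,f) via R1 from deriv(i,d), link(d,f)
round 3: derive deriv(j,c) via R1 from deriv(j,f), link(f,c)
round 3: derive deriv(j,g) via R1 from deriv(j,b), link(b,g)
round 3: derive anc(i,b) via R3 from anc(i,d), deriv(d,b)
round 3: derive anc(i,c) via R3 from anc(i,d), deriv(d,c)
round 3: derive anc(i,f) via R3 from anc(i,d), deriv(d,f)
round 3: derive anc(i,g) via R3 from anc(i,d), deriv(d,g)
round 3: derive anc(j,c) via R3 from anc(j,b), deriv(b,c)
round 3: derive anc(j,g) via R3 from anc(j,b), deriv(b,g)
round 4: derive deriv(i,c) via R1 from deriv(i,f), link(f,c)
round 4: derive deriv(i,g) via R1 from deriv(i,b), link(b,g)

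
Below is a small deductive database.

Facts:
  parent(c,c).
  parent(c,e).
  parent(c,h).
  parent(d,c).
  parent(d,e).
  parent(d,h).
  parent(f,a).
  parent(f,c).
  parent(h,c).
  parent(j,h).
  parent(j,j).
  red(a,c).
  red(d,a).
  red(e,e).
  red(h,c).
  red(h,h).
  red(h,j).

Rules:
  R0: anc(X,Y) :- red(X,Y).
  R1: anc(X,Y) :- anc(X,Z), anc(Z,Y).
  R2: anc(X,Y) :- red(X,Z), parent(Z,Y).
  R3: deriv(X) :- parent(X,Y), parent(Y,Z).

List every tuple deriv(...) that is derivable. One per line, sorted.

round 1: derive deriv(c) via R3 from parent(c,c), parent(c,c)
round 1: derive deriv(d) via R3 from parent(d,c), parent(c,c)
round 1: derive deriv(f) via R3 from parent(f,c), parent(c,c)
round 1: derive deriv(h) via R3 from parent(h,c), parent(c,c)
round 1: derive deriv(j) via R3 from parent(j,h), parent(h,c)

deriv(c)
deriv(d)
deriv(f)
deriv(h)
deriv(j)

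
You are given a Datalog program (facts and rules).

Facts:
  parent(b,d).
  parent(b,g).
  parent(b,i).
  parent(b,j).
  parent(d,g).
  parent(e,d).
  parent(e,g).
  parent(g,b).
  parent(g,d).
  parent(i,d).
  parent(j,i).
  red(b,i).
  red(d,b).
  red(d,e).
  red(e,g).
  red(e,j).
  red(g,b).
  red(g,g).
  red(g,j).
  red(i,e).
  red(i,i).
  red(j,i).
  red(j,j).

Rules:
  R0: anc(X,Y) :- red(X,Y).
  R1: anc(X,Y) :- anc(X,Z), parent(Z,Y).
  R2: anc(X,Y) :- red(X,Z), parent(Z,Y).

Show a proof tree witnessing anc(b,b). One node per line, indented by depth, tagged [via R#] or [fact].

anc(b,b)  [via R1]
  anc(b,g)  [via R1]
    anc(b,d)  [via R2]
      red(b,i)  [fact]
      parent(i,d)  [fact]
    parent(d,g)  [fact]
  parent(g,b)  [fact]

round 1: derive anc(b,i) via R0 from red(b,i)
round 1: derive anc(d,b) via R0 from red(d,b)
round 1: derive anc(d,e) via R0 from red(d,e)
round 1: derive anc(e,g) via R0 from red(e,g)
round 1: derive anc(e,j) via R0 from red(e,j)
round 1: derive anc(g,b) via R0 from red(g,b)
round 1: derive anc(g,g) via R0 from red(g,g)
round 1: derive anc(g,j) via R0 from red(g,j)
round 1: derive anc(i,e) via R0 from red(i,e)
round 1: derive anc(i,i) via R0 from red(i,i)
round 1: derive anc(j,i) via R0 from red(j,i)
round 1: derive anc(j,j) via R0 from red(j,j)
round 1: derive anc(b,d) via R2 from red(b,i), parent(i,d)
round 1: derive anc(d,d) via R2 from red(d,b), parent(b,d)
round 1: derive anc(d,g) via R2 from red(d,b), parent(b,g)
round 1: derive anc(d,i) via R2 from red(d,b), parent(b,i)
round 1: derive anc(d,j) via R2 from red(d,b), parent(b,j)
round 1: derive anc(e,b) via R2 from red(e,g), parent(g,b)
round 1: derive anc(e,d) via R2 from red(e,g), parent(g,d)
round 1: derive anc(e,i) via R2 from red(e,j), parent(j,i)
round 1: derive anc(g,d) via R2 from red(g,b), parent(b,d)
round 1: derive anc(g,i) via R2 from red(g,b), parent(b,i)
round 1: derive anc(i,d) via R2 from red(i,e), parent(e,d)
round 1: derive anc(i,g) via R2 from red(i,e), parent(e,g)
round 1: derive anc(j,d) via R2 from red(j,i), parent(i,d)
round 2: derive anc(b,g) via R1 from anc(b,d), parent(d,g)
round 2: derive anc(i,b) via R1 from anc(i,g), parent(g,b)
round 2: derive anc(j,g) via R1 from anc(j,d), parent(d,g)
round 3: derive anc(b,b) via R1 from anc(b,g), parent(g,b)
round 3: derive anc(i,j) via R1 from anc(i,b), parent(b,j)
round 3: derive anc(j,b) via R1 from anc(j,g), parent(g,b)
round 4: derive anc(b,j) via R1 from anc(b,b), parent(b,j)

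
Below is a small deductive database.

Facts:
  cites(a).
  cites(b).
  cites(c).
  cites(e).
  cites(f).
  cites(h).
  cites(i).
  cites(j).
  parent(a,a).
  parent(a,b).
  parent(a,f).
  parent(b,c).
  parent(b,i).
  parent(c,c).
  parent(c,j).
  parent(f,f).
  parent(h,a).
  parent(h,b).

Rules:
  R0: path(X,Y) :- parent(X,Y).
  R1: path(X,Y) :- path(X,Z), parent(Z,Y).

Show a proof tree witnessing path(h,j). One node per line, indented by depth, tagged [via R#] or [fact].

path(h,j)  [via R1]
  path(h,c)  [via R1]
    path(h,b)  [via R0]
      parent(h,b)  [fact]
    parent(b,c)  [fact]
  parent(c,j)  [fact]

round 1: derive path(a,a) via R0 from parent(a,a)
round 1: derive path(a,b) via R0 from parent(a,b)
round 1: derive path(a,f) via R0 from parent(a,f)
round 1: derive path(b,c) via R0 from parent(b,c)
round 1: derive path(b,i) via R0 from parent(b,i)
round 1: derive path(c,c) via R0 from parent(c,c)
round 1: derive path(c,j) via R0 from parent(c,j)
round 1: derive path(f,f) via R0 from parent(f,f)
round 1: derive path(h,a) via R0 from parent(h,a)
round 1: derive path(h,b) via R0 from parent(h,b)
round 2: derive path(a,c) via R1 from path(a,b), parent(b,c)
round 2: derive path(a,i) via R1 from path(a,b), parent(b,i)
round 2: derive path(b,j) via R1 from path(b,c), parent(c,j)
round 2: derive path(h,c) via R1 from path(h,b), parent(b,c)
round 2: derive path(h,f) via R1 from path(h,a), parent(a,f)
round 2: derive path(h,i) via R1 from path(h,b), parent(b,i)
round 3: derive path(a,j) via R1 from path(a,c), parent(c,j)
round 3: derive path(h,j) via R1 from path(h,c), parent(c,j)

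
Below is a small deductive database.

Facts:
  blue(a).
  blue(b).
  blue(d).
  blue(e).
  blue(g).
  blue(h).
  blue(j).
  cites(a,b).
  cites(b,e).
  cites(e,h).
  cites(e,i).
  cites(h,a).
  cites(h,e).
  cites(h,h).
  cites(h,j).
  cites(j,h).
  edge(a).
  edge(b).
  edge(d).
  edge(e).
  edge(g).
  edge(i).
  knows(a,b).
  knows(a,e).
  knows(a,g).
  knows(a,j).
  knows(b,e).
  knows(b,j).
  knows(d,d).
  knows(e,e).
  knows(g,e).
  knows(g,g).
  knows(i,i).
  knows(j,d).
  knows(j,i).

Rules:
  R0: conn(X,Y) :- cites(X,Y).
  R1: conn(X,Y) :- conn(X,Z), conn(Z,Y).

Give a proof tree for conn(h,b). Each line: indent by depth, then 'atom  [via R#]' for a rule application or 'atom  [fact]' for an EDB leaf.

conn(h,b)  [via R1]
  conn(h,a)  [via R0]
    cites(h,a)  [fact]
  conn(a,b)  [via R0]
    cites(a,b)  [fact]

round 1: derive conn(a,b) via R0 from cites(a,b)
round 1: derive conn(b,e) via R0 from cites(b,e)
round 1: derive conn(e,h) via R0 from cites(e,h)
round 1: derive conn(e,i) via R0 from cites(e,i)
round 1: derive conn(h,a) via R0 from cites(h,a)
round 1: derive conn(h,e) via R0 from cites(h,e)
round 1: derive conn(h,h) via R0 from cites(h,h)
round 1: derive conn(h,j) via R0 from cites(h,j)
round 1: derive conn(j,h) via R0 from cites(j,h)
round 2: derive conn(a,e) via R1 from conn(a,b), conn(b,e)
round 2: derive conn(b,h) via R1 from conn(b,e), conn(e,h)
round 2: derive conn(b,i) via R1 from conn(b,e), conn(e,i)
round 2: derive conn(e,a) via R1 from conn(e,h), conn(h,a)
round 2: derive conn(e,e) via R1 from conn(e,h), conn(h,e)
round 2: derive conn(e,j) via R1 from conn(e,h), conn(h,j)
round 2: derive conn(h,b) via R1 from conn(h,a), conn(a,b)
round 2: derive conn(h,i) via R1 from conn(h,e), conn(e,i)
round 2: derive conn(j,a) via R1 from conn(j,h), conn(h,a)
round 2: derive conn(j,e) via R1 from conn(j,h), conn(h,e)
round 2: derive conn(j,j) via R1 from conn(j,h), conn(h,j)
round 3: derive conn(a,a) via R1 from conn(a,e), conn(e,a)
round 3: derive conn(a,h) via R1 from conn(a,b), conn(b,h)
round 3: derive conn(a,i) via R1 from conn(a,b), conn(b,i)
round 3: derive conn(a,j) via R1 from conn(a,e), conn(e,j)
round 3: derive conn(b,a) via R1 from conn(b,e), conn(e,a)
round 3: derive conn(b,b) via R1 from conn(b,h), conn(h,b)
round 3: derive conn(b,j) via R1 from conn(b,e), conn(e,j)
round 3: derive conn(e,b) via R1 from conn(e,a), conn(a,b)
round 3: derive conn(j,b) via R1 from conn(j,a), conn(a,b)
round 3: derive conn(j,i) via R1 from conn(j,e), conn(e,i)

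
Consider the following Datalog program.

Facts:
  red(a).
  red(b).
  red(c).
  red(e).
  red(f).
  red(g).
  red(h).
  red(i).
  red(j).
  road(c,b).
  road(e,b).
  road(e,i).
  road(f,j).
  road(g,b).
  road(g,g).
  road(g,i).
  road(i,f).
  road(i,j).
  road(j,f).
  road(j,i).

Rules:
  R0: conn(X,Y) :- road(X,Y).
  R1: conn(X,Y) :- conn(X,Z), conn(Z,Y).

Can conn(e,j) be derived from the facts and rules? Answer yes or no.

round 1: derive conn(c,b) via R0 from road(c,b)
round 1: derive conn(e,b) via R0 from road(e,b)
round 1: derive conn(e,i) via R0 from road(e,i)
round 1: derive conn(f,j) via R0 from road(f,j)
round 1: derive conn(g,b) via R0 from road(g,b)
round 1: derive conn(g,g) via R0 from road(g,g)
round 1: derive conn(g,i) via R0 from road(g,i)
round 1: derive conn(i,f) via R0 from road(i,f)
round 1: derive conn(i,j) via R0 from road(i,j)
round 1: derive conn(j,f) via R0 from road(j,f)
round 1: derive conn(j,i) via R0 from road(j,i)
round 2: derive conn(e,f) via R1 from conn(e,i), conn(i,f)
round 2: derive conn(e,j) via R1 from conn(e,i), conn(i,j)
round 2: derive conn(f,f) via R1 from conn(f,j), conn(j,f)
round 2: derive conn(f,i) via R1 from conn(f,j), conn(j,i)
round 2: derive conn(g,f) via R1 from conn(g,i), conn(i,f)
round 2: derive conn(g,j) via R1 from conn(g,i), conn(i,j)
round 2: derive conn(i,i) via R1 from conn(i,j), conn(j,i)
round 2: derive conn(j,j) via R1 from conn(j,f), conn(f,j)

yes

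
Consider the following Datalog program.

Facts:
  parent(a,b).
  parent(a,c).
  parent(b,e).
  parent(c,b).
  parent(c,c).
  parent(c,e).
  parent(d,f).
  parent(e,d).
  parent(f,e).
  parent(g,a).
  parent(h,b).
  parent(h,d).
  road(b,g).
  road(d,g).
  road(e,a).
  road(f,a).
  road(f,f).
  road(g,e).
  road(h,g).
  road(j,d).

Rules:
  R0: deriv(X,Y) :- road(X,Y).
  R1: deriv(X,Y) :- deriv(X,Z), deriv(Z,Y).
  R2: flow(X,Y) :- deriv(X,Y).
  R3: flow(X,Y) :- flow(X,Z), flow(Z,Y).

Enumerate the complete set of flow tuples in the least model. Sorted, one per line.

flow(b,a)
flow(b,e)
flow(b,g)
flow(d,a)
flow(d,e)
flow(d,g)
flow(e,a)
flow(f,a)
flow(f,f)
flow(g,a)
flow(g,e)
flow(h,a)
flow(h,e)
flow(h,g)
flow(j,a)
flow(j,d)
flow(j,e)
flow(j,g)

round 1: derive deriv(b,g) via R0 from road(b,g)
round 1: derive deriv(d,g) via R0 from road(d,g)
round 1: derive deriv(e,a) via R0 from road(e,a)
round 1: derive deriv(f,a) via R0 from road(f,a)
round 1: derive deriv(f,f) via R0 from road(f,f)
round 1: derive deriv(g,e) via R0 from road(g,e)
round 1: derive deriv(h,g) via R0 from road(h,g)
round 1: derive deriv(j,d) via R0 from road(j,d)
round 2: derive deriv(b,e) via R1 from deriv(b,g), deriv(g,e)
round 2: derive deriv(d,e) via R1 from deriv(d,g), deriv(g,e)
round 2: derive deriv(g,a) via R1 from deriv(g,e), deriv(e,a)
round 2: derive deriv(h,e) via R1 from deriv(h,g), deriv(g,e)
round 2: derive deriv(j,g) via R1 from deriv(j,d), deriv(d,g)
round 2: derive flow(b,g) via R2 from deriv(b,g)
round 2: derive flow(d,g) via R2 from deriv(d,g)
round 2: derive flow(e,a) via R2 from deriv(e,a)
round 2: derive flow(f,a) via R2 from deriv(f,a)
round 2: derive flow(f,f) via R2 from deriv(f,f)
round 2: derive flow(g,e) via R2 from deriv(g,e)
round 2: derive flow(h,g) via R2 from deriv(h,g)
round 2: derive flow(j,d) via R2 from deriv(j,d)
round 3: derive deriv(b,a) via R1 from deriv(b,e), deriv(e,a)
round 3: derive deriv(d,a) via R1 from deriv(d,e), deriv(e,a)
round 3: derive deriv(h,a) via R1 from deriv(h,e), deriv(e,a)
round 3: derive deriv(j,a) via R1 from deriv(j,g), deriv(g,a)
round 3: derive deriv(j,e) via R1 from deriv(j,d), deriv(d,e)
round 3: derive flow(b,e) via R2 from deriv(b,e)
round 3: derive flow(d,e) via R2 from deriv(d,e)
round 3: derive flow(g,a) via R2 from deriv(g,a)
round 3: derive flow(h,e) via R2 from deriv(h,e)
round 3: derive flow(j,g) via R2 from deriv(j,g)
round 4: derive flow(b,a) via R2 from deriv(b,a)
round 4: derive flow(d,a) via R2 from deriv(d,a)
round 4: derive flow(h,a) via R2 from deriv(h,a)
round 4: derive flow(j,a) via R2 from deriv(j,a)
round 4: derive flow(j,e) via R2 from deriv(j,e)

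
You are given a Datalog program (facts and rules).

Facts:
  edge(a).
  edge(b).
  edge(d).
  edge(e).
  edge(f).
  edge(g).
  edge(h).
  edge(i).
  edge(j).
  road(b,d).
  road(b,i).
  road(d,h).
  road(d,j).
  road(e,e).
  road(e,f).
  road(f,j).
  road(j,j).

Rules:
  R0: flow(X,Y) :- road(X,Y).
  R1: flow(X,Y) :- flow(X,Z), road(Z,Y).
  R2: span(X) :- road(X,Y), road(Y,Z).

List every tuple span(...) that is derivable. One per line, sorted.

span(b)
span(d)
span(e)
span(f)
span(j)

round 1: derive span(b) via R2 from road(b,d), road(d,h)
round 1: derive span(d) via R2 from road(d,j), road(j,j)
round 1: derive span(e) via R2 from road(e,e), road(e,e)
round 1: derive span(f) via R2 from road(f,j), road(j,j)
round 1: derive span(j) via R2 from road(j,j), road(j,j)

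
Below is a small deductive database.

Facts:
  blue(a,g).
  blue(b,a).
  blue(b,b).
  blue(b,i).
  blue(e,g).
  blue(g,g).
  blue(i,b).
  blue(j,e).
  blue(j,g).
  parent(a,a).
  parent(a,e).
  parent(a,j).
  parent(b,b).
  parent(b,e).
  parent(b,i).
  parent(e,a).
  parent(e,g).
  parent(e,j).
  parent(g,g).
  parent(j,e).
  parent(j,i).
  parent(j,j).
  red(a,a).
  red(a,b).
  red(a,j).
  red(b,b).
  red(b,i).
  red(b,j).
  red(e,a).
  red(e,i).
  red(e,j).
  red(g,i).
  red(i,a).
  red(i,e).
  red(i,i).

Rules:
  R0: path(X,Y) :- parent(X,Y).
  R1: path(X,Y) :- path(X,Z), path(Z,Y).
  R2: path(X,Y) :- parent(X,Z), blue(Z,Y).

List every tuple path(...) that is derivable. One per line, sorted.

round 1: derive path(a,a) via R0 from parent(a,a)
round 1: derive path(a,e) via R0 from parent(a,e)
round 1: derive path(a,j) via R0 from parent(a,j)
round 1: derive path(b,b) via R0 from parent(b,b)
round 1: derive path(b,e) via R0 from parent(b,e)
round 1: derive path(b,i) via R0 from parent(b,i)
round 1: derive path(e,a) via R0 from parent(e,a)
round 1: derive path(e,g) via R0 from parent(e,g)
round 1: derive path(e,j) via R0 from parent(e,j)
round 1: derive path(g,g) via R0 from parent(g,g)
round 1: derive path(j,e) via R0 from parent(j,e)
round 1: derive path(j,i) via R0 from parent(j,i)
round 1: derive path(j,j) via R0 from parent(j,j)
round 1: derive path(a,g) via R2 from parent(a,a), blue(a,g)
round 1: derive path(b,a) via R2 from parent(b,b), blue(b,a)
round 1: derive path(b,g) via R2 from parent(b,e), blue(e,g)
round 1: derive path(e,e) via R2 from parent(e,j), blue(j,e)
round 1: derive path(j,b) via R2 from parent(j,i), blue(i,b)
round 1: derive path(j,g) via R2 from parent(j,e), blue(e,g)
round 2: derive path(a,b) via R1 from path(a,j), path(j,b)
round 2: derive path(a,i) via R1 from path(a,j), path(j,i)
round 2: derive path(b,j) via R1 from path(b,a), path(a,j)
round 2: derive path(e,b) via R1 from path(e,j), path(j,b)
round 2: derive path(e,i) via R1 from path(e,j), path(j,i)
round 2: derive path(j,a) via R1 from path(j,b), path(b,a)

path(a,a)
path(a,b)
path(a,e)
path(a,g)
path(a,i)
path(a,j)
path(b,a)
path(b,b)
path(b,e)
path(b,g)
path(b,i)
path(b,j)
path(e,a)
path(e,b)
path(e,e)
path(e,g)
path(e,i)
path(e,j)
path(g,g)
path(j,a)
path(j,b)
path(j,e)
path(j,g)
path(j,i)
path(j,j)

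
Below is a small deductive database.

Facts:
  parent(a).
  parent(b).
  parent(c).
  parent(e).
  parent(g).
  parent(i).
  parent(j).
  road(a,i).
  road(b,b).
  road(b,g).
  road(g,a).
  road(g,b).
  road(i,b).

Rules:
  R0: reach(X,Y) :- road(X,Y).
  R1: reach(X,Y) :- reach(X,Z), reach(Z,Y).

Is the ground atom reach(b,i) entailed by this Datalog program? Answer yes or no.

round 1: derive reach(a,i) via R0 from road(a,i)
round 1: derive reach(b,b) via R0 from road(b,b)
round 1: derive reach(b,g) via R0 from road(b,g)
round 1: derive reach(g,a) via R0 from road(g,a)
round 1: derive reach(g,b) via R0 from road(g,b)
round 1: derive reach(i,b) via R0 from road(i,b)
round 2: derive reach(a,b) via R1 from reach(a,i), reach(i,b)
round 2: derive reach(b,a) via R1 from reach(b,g), reach(g,a)
round 2: derive reach(g,g) via R1 from reach(g,b), reach(b,g)
round 2: derive reach(g,i) via R1 from reach(g,a), reach(a,i)
round 2: derive reach(i,g) via R1 from reach(i,b), reach(b,g)
round 3: derive reach(a,a) via R1 from reach(a,b), reach(b,a)
round 3: derive reach(a,g) via R1 from reach(a,b), reach(b,g)
round 3: derive reach(b,i) via R1 from reach(b,a), reach(a,i)
round 3: derive reach(i,a) via R1 from reach(i,b), reach(b,a)
round 3: derive reach(i,i) via R1 from reach(i,g), reach(g,i)

yes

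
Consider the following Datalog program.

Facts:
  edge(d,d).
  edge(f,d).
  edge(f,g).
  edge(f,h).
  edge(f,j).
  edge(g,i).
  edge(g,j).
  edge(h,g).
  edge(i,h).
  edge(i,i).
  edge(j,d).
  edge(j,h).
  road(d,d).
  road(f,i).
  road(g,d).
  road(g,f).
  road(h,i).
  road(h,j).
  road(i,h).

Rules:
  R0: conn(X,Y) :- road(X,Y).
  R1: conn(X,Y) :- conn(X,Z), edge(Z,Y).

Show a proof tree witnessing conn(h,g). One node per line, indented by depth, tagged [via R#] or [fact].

conn(h,g)  [via R1]
  conn(h,h)  [via R1]
    conn(h,i)  [via R0]
      road(h,i)  [fact]
    edge(i,h)  [fact]
  edge(h,g)  [fact]

round 1: derive conn(d,d) via R0 from road(d,d)
round 1: derive conn(f,i) via R0 from road(f,i)
round 1: derive conn(g,d) via R0 from road(g,d)
round 1: derive conn(g,f) via R0 from road(g,f)
round 1: derive conn(h,i) via R0 from road(h,i)
round 1: derive conn(h,j) via R0 from road(h,j)
round 1: derive conn(i,h) via R0 from road(i,h)
round 2: derive conn(f,h) via R1 from conn(f,i), edge(i,h)
round 2: derive conn(g,g) via R1 from conn(g,f), edge(f,g)
round 2: derive conn(g,h) via R1 from conn(g,f), edge(f,h)
round 2: derive conn(g,j) via R1 from conn(g,f), edge(f,j)
round 2: derive conn(h,d) via R1 from conn(h,j), edge(j,d)
round 2: derive conn(h,h) via R1 from conn(h,i), edge(i,h)
round 2: derive conn(i,g) via R1 from conn(i,h), edge(h,g)
round 3: derive conn(f,g) via R1 from conn(f,h), edge(h,g)
round 3: derive conn(g,i) via R1 from conn(g,g), edge(g,i)
round 3: derive conn(h,g) via R1 from conn(h,h), edge(h,g)
round 3: derive conn(i,i) via R1 from conn(i,g), edge(g,i)
round 3: derive conn(i,j) via R1 from conn(i,g), edge(g,j)
round 4: derive conn(f,j) via R1 from conn(f,g), edge(g,j)
round 4: derive conn(i,d) via R1 from conn(i,j), edge(j,d)
round 5: derive conn(f,d) via R1 from conn(f,j), edge(j,d)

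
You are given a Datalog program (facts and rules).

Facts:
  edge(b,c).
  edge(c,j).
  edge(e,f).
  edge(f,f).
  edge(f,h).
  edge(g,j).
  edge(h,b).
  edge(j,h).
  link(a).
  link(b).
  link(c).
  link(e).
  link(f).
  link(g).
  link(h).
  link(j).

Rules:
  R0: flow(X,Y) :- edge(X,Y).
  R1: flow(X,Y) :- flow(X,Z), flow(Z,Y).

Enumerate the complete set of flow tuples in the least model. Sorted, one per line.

round 1: derive flow(b,c) via R0 from edge(b,c)
round 1: derive flow(c,j) via R0 from edge(c,j)
round 1: derive flow(e,f) via R0 from edge(e,f)
round 1: derive flow(f,f) via R0 from edge(f,f)
round 1: derive flow(f,h) via R0 from edge(f,h)
round 1: derive flow(g,j) via R0 from edge(g,j)
round 1: derive flow(h,b) via R0 from edge(h,b)
round 1: derive flow(j,h) via R0 from edge(j,h)
round 2: derive flow(b,j) via R1 from flow(b,c), flow(c,j)
round 2: derive flow(c,h) via R1 from flow(c,j), flow(j,h)
round 2: derive flow(e,h) via R1 from flow(e,f), flow(f,h)
round 2: derive flow(f,b) via R1 from flow(f,h), flow(h,b)
round 2: derive flow(g,h) via R1 from flow(g,j), flow(j,h)
round 2: derive flow(h,c) via R1 from flow(h,b), flow(b,c)
round 2: derive flow(j,b) via R1 from flow(j,h), flow(h,b)
round 3: derive flow(b,b) via R1 from flow(b,j), flow(j,b)
round 3: derive flow(b,h) via R1 from flow(b,c), flow(c,h)
round 3: derive flow(c,b) via R1 from flow(c,h), flow(h,b)
round 3: derive flow(c,c) via R1 from flow(c,h), flow(h,c)
round 3: derive flow(e,b) via R1 from flow(e,f), flow(f,b)
round 3: derive flow(e,c) via R1 from flow(e,h), flow(h,c)
round 3: derive flow(f,c) via R1 from flow(f,b), flow(b,c)
round 3: derive flow(f,j) via R1 from flow(f,b), flow(b,j)
round 3: derive flow(g,b) via R1 from flow(g,h), flow(h,b)
round 3: derive flow(g,c) via R1 from flow(g,h), flow(h,c)
round 3: derive flow(h,h) via R1 from flow(h,c), flow(c,h)
round 3: derive flow(h,j) via R1 from flow(h,b), flow(b,j)
round 3: derive flow(j,c) via R1 from flow(j,b), flow(b,c)
round 3: derive flow(j,j) via R1 from flow(j,b), flow(b,j)
round 4: derive flow(e,j) via R1 from flow(e,b), flow(b,j)

flow(b,b)
flow(b,c)
flow(b,h)
flow(b,j)
flow(c,b)
flow(c,c)
flow(c,h)
flow(c,j)
flow(e,b)
flow(e,c)
flow(e,f)
flow(e,h)
flow(e,j)
flow(f,b)
flow(f,c)
flow(f,f)
flow(f,h)
flow(f,j)
flow(g,b)
flow(g,c)
flow(g,h)
flow(g,j)
flow(h,b)
flow(h,c)
flow(h,h)
flow(h,j)
flow(j,b)
flow(j,c)
flow(j,h)
flow(j,j)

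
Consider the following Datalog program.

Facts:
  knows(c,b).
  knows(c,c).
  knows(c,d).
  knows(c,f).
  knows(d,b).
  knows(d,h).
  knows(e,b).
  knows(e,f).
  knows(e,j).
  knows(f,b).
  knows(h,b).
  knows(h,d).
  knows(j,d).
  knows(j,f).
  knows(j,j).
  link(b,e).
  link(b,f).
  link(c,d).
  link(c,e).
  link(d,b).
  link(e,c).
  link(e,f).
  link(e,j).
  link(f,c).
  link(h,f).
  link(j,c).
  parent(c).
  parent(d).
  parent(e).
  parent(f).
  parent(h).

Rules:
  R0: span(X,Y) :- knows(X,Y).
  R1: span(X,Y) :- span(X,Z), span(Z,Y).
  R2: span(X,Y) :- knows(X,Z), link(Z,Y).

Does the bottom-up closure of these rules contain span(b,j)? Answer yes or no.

no

round 1: derive span(c,b) via R0 from knows(c,b)
round 1: derive span(c,c) via R0 from knows(c,c)
round 1: derive span(c,d) via R0 from knows(c,d)
round 1: derive span(c,f) via R0 from knows(c,f)
round 1: derive span(d,b) via R0 from knows(d,b)
round 1: derive span(d,h) via R0 from knows(d,h)
round 1: derive span(e,b) via R0 from knows(e,b)
round 1: derive span(e,f) via R0 from knows(e,f)
round 1: derive span(e,j) via R0 from knows(e,j)
round 1: derive span(f,b) via R0 from knows(f,b)
round 1: derive span(h,b) via R0 from knows(h,b)
round 1: derive span(h,d) via R0 from knows(h,d)
round 1: derive span(j,d) via R0 from knows(j,d)
round 1: derive span(j,f) via R0 from knows(j,f)
round 1: derive span(j,j) via R0 from knows(j,j)
round 1: derive span(c,e) via R2 from knows(c,b), link(b,e)
round 1: derive span(d,e) via R2 from knows(d,b), link(b,e)
round 1: derive span(d,f) via R2 from knows(d,b), link(b,f)
round 1: derive span(e,c) via R2 from knows(e,f), link(f,c)
round 1: derive span(e,e) via R2 from knows(e,b), link(b,e)
round 1: derive span(f,e) via R2 from knows(f,b), link(b,e)
round 1: derive span(f,f) via R2 from knows(f,b), link(b,f)
round 1: derive span(h,e) via R2 from knows(h,b), link(b,e)
round 1: derive span(h,f) via R2 from knows(h,b), link(b,f)
round 1: derive span(j,b) via R2 from knows(j,d), link(d,b)
round 1: derive span(j,c) via R2 from knows(j,f), link(f,c)
round 2: derive span(c,h) via R1 from span(c,d), span(d,h)
round 2: derive span(c,j) via R1 from span(c,e), span(e,j)
round 2: derive span(d,c) via R1 from span(d,e), span(e,c)
round 2: derive span(d,d) via R1 from span(d,h), span(h,d)
round 2: derive span(d,j) via R1 from span(d,e), span(e,j)
round 2: derive span(e,d) via R1 from span(e,c), span(c,d)
round 2: derive span(f,c) via R1 from span(f,e), span(e,c)
round 2: derive span(f,j) via R1 from span(f,e), span(e,j)
round 2: derive span(h,c) via R1 from span(h,e), span(e,c)
round 2: derive span(h,h) via R1 from span(h,d), span(d,h)
round 2: derive span(h,j) via R1 from span(h,e), span(e,j)
round 2: derive span(j,e) via R1 from span(j,c), span(c,e)
round 2: derive span(j,h) via R1 from span(j,d), span(d,h)
round 3: derive span(e,h) via R1 from span(e,c), span(c,h)
round 3: derive span(f,d) via R1 from span(f,c), span(c,d)
round 3: derive span(f,h) via R1 from span(f,c), span(c,h)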